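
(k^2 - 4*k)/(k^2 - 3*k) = (k - 4)/(k - 3)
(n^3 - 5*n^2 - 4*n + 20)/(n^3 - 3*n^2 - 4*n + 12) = (n - 5)/(n - 3)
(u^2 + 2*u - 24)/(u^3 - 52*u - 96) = (u - 4)/(u^2 - 6*u - 16)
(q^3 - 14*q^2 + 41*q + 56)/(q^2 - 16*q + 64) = (q^2 - 6*q - 7)/(q - 8)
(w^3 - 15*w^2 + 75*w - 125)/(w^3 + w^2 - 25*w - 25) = (w^2 - 10*w + 25)/(w^2 + 6*w + 5)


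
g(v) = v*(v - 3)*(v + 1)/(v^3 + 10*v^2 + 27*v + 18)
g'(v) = v*(v - 3)*(v + 1)*(-3*v^2 - 20*v - 27)/(v^3 + 10*v^2 + 27*v + 18)^2 + v*(v - 3)/(v^3 + 10*v^2 + 27*v + 18) + v*(v + 1)/(v^3 + 10*v^2 + 27*v + 18) + (v - 3)*(v + 1)/(v^3 + 10*v^2 + 27*v + 18) = 6*(2*v^2 + 6*v - 9)/(v^4 + 18*v^3 + 117*v^2 + 324*v + 324)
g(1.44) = -0.07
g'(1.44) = 0.02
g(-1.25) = 0.64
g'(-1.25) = -1.16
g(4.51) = 0.09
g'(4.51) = 0.06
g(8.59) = 0.28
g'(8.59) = 0.04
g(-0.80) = 0.27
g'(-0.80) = -0.57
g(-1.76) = 1.59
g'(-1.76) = -2.90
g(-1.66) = 1.33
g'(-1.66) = -2.39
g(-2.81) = 26.94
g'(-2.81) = -164.44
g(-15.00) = 2.50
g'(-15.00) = 0.18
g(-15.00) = 2.50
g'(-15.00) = 0.18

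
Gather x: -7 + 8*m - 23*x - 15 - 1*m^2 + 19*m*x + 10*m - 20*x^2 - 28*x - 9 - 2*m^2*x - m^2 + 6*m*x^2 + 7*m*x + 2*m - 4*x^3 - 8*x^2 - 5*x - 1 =-2*m^2 + 20*m - 4*x^3 + x^2*(6*m - 28) + x*(-2*m^2 + 26*m - 56) - 32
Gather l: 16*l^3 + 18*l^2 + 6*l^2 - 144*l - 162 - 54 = 16*l^3 + 24*l^2 - 144*l - 216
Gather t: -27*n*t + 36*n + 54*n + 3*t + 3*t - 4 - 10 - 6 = 90*n + t*(6 - 27*n) - 20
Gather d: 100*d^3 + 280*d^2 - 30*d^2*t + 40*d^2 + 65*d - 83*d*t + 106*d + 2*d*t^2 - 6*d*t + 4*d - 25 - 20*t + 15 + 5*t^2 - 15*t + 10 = 100*d^3 + d^2*(320 - 30*t) + d*(2*t^2 - 89*t + 175) + 5*t^2 - 35*t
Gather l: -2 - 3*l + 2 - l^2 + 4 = -l^2 - 3*l + 4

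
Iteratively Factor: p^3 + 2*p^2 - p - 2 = (p - 1)*(p^2 + 3*p + 2) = (p - 1)*(p + 2)*(p + 1)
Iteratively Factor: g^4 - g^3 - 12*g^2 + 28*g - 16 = (g - 2)*(g^3 + g^2 - 10*g + 8) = (g - 2)*(g + 4)*(g^2 - 3*g + 2) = (g - 2)^2*(g + 4)*(g - 1)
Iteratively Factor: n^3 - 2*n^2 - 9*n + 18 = (n + 3)*(n^2 - 5*n + 6) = (n - 3)*(n + 3)*(n - 2)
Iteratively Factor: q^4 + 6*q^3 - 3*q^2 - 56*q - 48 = (q + 4)*(q^3 + 2*q^2 - 11*q - 12) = (q - 3)*(q + 4)*(q^2 + 5*q + 4) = (q - 3)*(q + 4)^2*(q + 1)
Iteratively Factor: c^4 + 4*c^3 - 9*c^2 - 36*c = (c - 3)*(c^3 + 7*c^2 + 12*c) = c*(c - 3)*(c^2 + 7*c + 12) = c*(c - 3)*(c + 4)*(c + 3)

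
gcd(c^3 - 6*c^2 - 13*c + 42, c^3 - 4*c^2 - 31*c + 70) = c^2 - 9*c + 14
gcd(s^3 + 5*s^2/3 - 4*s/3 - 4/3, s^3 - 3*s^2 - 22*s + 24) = s - 1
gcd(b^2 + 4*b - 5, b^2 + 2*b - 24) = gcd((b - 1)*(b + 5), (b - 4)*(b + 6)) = 1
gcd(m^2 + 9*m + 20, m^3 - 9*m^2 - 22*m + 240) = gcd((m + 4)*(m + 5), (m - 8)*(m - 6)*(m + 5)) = m + 5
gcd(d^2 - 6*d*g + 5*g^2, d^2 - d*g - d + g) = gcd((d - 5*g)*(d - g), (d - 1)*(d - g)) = d - g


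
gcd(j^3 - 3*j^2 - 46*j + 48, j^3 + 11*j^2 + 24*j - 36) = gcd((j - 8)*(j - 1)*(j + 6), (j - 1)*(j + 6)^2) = j^2 + 5*j - 6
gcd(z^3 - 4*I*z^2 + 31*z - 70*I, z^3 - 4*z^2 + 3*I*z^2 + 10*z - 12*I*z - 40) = z^2 + 3*I*z + 10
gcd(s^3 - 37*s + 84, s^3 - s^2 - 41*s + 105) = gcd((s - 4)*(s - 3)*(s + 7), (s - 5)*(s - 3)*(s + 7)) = s^2 + 4*s - 21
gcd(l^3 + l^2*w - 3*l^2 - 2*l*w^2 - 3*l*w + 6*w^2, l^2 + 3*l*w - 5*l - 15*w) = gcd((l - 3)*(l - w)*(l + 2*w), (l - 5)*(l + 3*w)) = 1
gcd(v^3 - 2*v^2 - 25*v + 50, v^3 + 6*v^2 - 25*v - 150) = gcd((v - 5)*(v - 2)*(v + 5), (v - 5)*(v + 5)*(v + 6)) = v^2 - 25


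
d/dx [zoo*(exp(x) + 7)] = zoo*exp(x)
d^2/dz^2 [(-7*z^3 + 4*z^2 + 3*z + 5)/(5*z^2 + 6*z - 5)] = 2*(-472*z^3 + 1305*z^2 + 150*z + 495)/(125*z^6 + 450*z^5 + 165*z^4 - 684*z^3 - 165*z^2 + 450*z - 125)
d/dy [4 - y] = -1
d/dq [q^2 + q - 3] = 2*q + 1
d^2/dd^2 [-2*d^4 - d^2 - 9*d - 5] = -24*d^2 - 2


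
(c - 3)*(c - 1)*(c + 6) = c^3 + 2*c^2 - 21*c + 18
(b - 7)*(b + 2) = b^2 - 5*b - 14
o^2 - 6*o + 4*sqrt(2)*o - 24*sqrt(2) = (o - 6)*(o + 4*sqrt(2))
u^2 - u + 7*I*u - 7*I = (u - 1)*(u + 7*I)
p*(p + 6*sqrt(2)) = p^2 + 6*sqrt(2)*p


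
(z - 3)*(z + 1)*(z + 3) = z^3 + z^2 - 9*z - 9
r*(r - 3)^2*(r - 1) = r^4 - 7*r^3 + 15*r^2 - 9*r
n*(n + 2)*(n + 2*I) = n^3 + 2*n^2 + 2*I*n^2 + 4*I*n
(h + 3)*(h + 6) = h^2 + 9*h + 18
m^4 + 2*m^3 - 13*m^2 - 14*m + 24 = (m - 3)*(m - 1)*(m + 2)*(m + 4)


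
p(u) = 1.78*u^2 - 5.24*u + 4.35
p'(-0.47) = -6.91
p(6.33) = 42.50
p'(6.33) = 17.29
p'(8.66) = 25.59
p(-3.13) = 38.19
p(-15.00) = 483.45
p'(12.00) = 37.48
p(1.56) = 0.51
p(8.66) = 92.46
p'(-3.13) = -16.38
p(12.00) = 197.79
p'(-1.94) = -12.15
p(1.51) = 0.50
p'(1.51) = 0.14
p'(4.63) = 11.24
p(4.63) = 18.25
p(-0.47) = 7.21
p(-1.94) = 21.21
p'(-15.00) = -58.64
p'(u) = 3.56*u - 5.24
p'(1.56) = 0.31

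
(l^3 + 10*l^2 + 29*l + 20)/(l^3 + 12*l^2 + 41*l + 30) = (l + 4)/(l + 6)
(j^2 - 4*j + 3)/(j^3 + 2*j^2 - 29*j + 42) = (j - 1)/(j^2 + 5*j - 14)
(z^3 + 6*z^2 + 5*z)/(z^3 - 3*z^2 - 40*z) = (z + 1)/(z - 8)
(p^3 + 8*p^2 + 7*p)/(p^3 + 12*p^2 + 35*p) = (p + 1)/(p + 5)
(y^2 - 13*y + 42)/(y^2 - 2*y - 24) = (y - 7)/(y + 4)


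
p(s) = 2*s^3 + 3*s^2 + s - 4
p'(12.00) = 937.00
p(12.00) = 3896.00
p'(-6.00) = 181.00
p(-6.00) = -334.00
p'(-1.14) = 1.96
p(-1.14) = -4.20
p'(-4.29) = 85.68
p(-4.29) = -110.98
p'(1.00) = 13.00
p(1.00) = 2.00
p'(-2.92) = 34.64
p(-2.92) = -31.13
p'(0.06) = 1.38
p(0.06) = -3.93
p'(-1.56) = 6.24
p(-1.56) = -5.85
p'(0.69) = 8.00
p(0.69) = -1.22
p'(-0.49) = -0.50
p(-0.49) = -4.00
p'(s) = 6*s^2 + 6*s + 1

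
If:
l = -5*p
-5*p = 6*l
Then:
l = 0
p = 0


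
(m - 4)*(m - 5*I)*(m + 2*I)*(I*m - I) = I*m^4 + 3*m^3 - 5*I*m^3 - 15*m^2 + 14*I*m^2 + 12*m - 50*I*m + 40*I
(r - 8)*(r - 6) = r^2 - 14*r + 48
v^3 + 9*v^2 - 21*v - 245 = (v - 5)*(v + 7)^2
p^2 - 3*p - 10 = (p - 5)*(p + 2)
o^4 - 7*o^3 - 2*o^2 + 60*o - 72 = (o - 6)*(o - 2)^2*(o + 3)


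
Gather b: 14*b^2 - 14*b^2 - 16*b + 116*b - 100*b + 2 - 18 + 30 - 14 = 0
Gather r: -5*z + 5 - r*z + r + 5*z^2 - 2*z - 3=r*(1 - z) + 5*z^2 - 7*z + 2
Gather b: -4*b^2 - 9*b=-4*b^2 - 9*b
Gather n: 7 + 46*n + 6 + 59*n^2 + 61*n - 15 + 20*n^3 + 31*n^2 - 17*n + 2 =20*n^3 + 90*n^2 + 90*n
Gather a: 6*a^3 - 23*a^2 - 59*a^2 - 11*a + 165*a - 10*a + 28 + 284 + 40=6*a^3 - 82*a^2 + 144*a + 352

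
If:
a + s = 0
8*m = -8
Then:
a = -s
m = -1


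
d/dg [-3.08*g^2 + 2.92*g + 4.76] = 2.92 - 6.16*g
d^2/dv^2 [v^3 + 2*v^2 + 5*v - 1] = 6*v + 4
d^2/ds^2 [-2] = 0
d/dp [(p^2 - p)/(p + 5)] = (p^2 + 10*p - 5)/(p^2 + 10*p + 25)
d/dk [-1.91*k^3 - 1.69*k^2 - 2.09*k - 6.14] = -5.73*k^2 - 3.38*k - 2.09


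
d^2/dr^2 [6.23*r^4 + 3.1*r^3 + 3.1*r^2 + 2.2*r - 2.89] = 74.76*r^2 + 18.6*r + 6.2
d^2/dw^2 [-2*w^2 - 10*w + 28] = -4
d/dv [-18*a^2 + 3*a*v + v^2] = 3*a + 2*v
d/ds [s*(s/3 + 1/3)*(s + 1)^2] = (s + 1)^2*(4*s + 1)/3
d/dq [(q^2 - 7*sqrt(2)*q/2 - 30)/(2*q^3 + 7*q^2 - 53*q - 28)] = ((4*q - 7*sqrt(2))*(2*q^3 + 7*q^2 - 53*q - 28) + (-2*q^2 + 7*sqrt(2)*q + 60)*(6*q^2 + 14*q - 53))/(2*(2*q^3 + 7*q^2 - 53*q - 28)^2)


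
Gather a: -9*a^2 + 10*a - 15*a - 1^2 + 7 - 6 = -9*a^2 - 5*a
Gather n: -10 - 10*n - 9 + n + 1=-9*n - 18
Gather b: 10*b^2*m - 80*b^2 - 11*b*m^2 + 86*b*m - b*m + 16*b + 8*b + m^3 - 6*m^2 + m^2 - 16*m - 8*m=b^2*(10*m - 80) + b*(-11*m^2 + 85*m + 24) + m^3 - 5*m^2 - 24*m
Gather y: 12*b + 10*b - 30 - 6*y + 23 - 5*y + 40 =22*b - 11*y + 33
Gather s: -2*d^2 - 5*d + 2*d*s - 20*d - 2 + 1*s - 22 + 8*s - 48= -2*d^2 - 25*d + s*(2*d + 9) - 72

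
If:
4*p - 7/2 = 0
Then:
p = 7/8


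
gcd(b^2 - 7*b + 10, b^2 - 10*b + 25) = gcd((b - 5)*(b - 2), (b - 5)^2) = b - 5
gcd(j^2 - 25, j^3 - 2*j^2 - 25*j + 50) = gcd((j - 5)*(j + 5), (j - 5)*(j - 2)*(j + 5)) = j^2 - 25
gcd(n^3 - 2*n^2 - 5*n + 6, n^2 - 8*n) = 1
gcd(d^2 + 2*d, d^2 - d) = d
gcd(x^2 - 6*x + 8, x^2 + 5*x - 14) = x - 2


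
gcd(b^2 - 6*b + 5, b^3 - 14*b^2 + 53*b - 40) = b^2 - 6*b + 5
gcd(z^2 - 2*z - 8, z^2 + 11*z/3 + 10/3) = z + 2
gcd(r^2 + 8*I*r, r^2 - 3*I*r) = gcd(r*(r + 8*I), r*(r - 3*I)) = r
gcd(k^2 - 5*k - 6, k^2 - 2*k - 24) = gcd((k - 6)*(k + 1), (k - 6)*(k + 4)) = k - 6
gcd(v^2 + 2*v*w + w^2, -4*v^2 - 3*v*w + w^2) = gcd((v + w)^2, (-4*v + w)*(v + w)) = v + w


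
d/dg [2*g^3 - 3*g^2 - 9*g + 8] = 6*g^2 - 6*g - 9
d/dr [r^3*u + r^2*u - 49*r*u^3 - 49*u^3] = u*(3*r^2 + 2*r - 49*u^2)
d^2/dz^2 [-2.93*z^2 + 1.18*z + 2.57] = -5.86000000000000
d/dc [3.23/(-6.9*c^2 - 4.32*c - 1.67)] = (44.574*c + 13.9536)/(6.9*c^2 + 4.32*c + 1.67)^2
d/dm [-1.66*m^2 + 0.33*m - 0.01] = 0.33 - 3.32*m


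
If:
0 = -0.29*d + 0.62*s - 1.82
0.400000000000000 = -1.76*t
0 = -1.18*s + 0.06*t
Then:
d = -6.30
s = -0.01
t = -0.23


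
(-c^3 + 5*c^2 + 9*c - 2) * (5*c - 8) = -5*c^4 + 33*c^3 + 5*c^2 - 82*c + 16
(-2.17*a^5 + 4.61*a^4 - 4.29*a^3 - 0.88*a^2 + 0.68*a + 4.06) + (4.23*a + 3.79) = -2.17*a^5 + 4.61*a^4 - 4.29*a^3 - 0.88*a^2 + 4.91*a + 7.85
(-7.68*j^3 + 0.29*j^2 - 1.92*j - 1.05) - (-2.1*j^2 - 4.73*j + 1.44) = -7.68*j^3 + 2.39*j^2 + 2.81*j - 2.49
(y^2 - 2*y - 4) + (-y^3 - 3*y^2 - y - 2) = -y^3 - 2*y^2 - 3*y - 6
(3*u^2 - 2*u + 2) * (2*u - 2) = 6*u^3 - 10*u^2 + 8*u - 4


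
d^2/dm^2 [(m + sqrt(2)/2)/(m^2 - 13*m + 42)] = ((2*m - 13)^2*(2*m + sqrt(2)) + (-6*m - sqrt(2) + 26)*(m^2 - 13*m + 42))/(m^2 - 13*m + 42)^3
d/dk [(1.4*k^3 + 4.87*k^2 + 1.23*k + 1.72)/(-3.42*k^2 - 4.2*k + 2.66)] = (-4.788*k^4 - 11.76*k^3 - 5.0754*k^2 + 37.6732*k + 10.4958)/(11.6964*k^4 + 28.728*k^3 - 0.554400000000001*k^2 - 22.344*k + 7.0756)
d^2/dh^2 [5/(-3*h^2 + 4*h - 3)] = 10*(9*h^2 - 12*h - 4*(3*h - 2)^2 + 9)/(3*h^2 - 4*h + 3)^3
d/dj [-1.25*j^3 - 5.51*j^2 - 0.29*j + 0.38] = -3.75*j^2 - 11.02*j - 0.29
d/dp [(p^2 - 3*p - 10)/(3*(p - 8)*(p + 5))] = 10*(3 - 2*p)/(p^4 - 6*p^3 - 71*p^2 + 240*p + 1600)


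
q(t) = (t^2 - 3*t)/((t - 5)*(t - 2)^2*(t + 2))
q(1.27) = 0.34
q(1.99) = 1673.54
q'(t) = (2*t - 3)/((t - 5)*(t - 2)^2*(t + 2)) - (t^2 - 3*t)/((t - 5)*(t - 2)^2*(t + 2)^2) - 2*(t^2 - 3*t)/((t - 5)*(t - 2)^3*(t + 2)) - (t^2 - 3*t)/((t - 5)^2*(t - 2)^2*(t + 2)) = 2*(-t^4 + 6*t^3 - 9*t^2 + 5*t - 30)/(t^7 - 12*t^6 + 37*t^5 + 46*t^4 - 344*t^3 + 208*t^2 + 720*t - 800)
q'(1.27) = 0.98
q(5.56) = 0.27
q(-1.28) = -0.11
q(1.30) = 0.37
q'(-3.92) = 0.03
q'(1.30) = 1.11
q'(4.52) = -0.70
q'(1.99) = 334027.77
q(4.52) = -0.35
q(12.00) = 0.01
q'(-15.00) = 0.00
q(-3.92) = 0.05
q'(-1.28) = 0.18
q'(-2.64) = 0.22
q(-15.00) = 0.00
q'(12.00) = 0.00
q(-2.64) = 0.14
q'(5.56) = -0.51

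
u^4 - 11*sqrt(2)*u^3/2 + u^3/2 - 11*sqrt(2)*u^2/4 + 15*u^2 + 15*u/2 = u*(u + 1/2)*(u - 3*sqrt(2))*(u - 5*sqrt(2)/2)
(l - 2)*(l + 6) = l^2 + 4*l - 12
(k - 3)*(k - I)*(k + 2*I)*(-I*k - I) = -I*k^4 + k^3 + 2*I*k^3 - 2*k^2 + I*k^2 - 3*k + 4*I*k + 6*I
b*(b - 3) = b^2 - 3*b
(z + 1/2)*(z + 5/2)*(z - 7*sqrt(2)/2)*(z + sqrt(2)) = z^4 - 5*sqrt(2)*z^3/2 + 3*z^3 - 15*sqrt(2)*z^2/2 - 23*z^2/4 - 21*z - 25*sqrt(2)*z/8 - 35/4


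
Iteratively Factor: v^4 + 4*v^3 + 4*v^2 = (v)*(v^3 + 4*v^2 + 4*v) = v*(v + 2)*(v^2 + 2*v) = v^2*(v + 2)*(v + 2)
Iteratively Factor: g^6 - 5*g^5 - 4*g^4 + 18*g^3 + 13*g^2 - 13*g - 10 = (g + 1)*(g^5 - 6*g^4 + 2*g^3 + 16*g^2 - 3*g - 10) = (g - 5)*(g + 1)*(g^4 - g^3 - 3*g^2 + g + 2) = (g - 5)*(g - 1)*(g + 1)*(g^3 - 3*g - 2) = (g - 5)*(g - 1)*(g + 1)^2*(g^2 - g - 2) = (g - 5)*(g - 2)*(g - 1)*(g + 1)^2*(g + 1)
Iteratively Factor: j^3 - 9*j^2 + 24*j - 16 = (j - 1)*(j^2 - 8*j + 16) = (j - 4)*(j - 1)*(j - 4)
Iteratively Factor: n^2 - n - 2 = (n + 1)*(n - 2)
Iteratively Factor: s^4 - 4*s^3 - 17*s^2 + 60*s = (s - 5)*(s^3 + s^2 - 12*s) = (s - 5)*(s - 3)*(s^2 + 4*s) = s*(s - 5)*(s - 3)*(s + 4)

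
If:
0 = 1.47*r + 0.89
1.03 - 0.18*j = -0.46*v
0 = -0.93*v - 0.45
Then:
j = 4.49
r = -0.61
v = -0.48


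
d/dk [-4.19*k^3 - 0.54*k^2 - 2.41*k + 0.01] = -12.57*k^2 - 1.08*k - 2.41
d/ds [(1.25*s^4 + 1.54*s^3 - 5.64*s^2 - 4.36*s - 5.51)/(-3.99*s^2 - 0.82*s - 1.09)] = (-9.975*s^5 - 9.2196*s^4 - 7.97560000000001*s^3 - 17.8074*s^2 - 31.6746*s + 0.234200000000001)/(15.9201*s^4 + 6.5436*s^3 + 9.3706*s^2 + 1.7876*s + 1.1881)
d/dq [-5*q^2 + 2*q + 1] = 2 - 10*q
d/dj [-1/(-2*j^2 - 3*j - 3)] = (-4*j - 3)/(2*j^2 + 3*j + 3)^2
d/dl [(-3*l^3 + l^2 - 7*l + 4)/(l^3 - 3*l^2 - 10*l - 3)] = (8*l^4 + 74*l^3 - 16*l^2 + 18*l + 61)/(l^6 - 6*l^5 - 11*l^4 + 54*l^3 + 118*l^2 + 60*l + 9)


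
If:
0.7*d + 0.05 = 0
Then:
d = -0.07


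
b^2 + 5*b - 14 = (b - 2)*(b + 7)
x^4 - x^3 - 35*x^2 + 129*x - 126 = (x - 3)^2*(x - 2)*(x + 7)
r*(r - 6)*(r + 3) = r^3 - 3*r^2 - 18*r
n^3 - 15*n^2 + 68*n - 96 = (n - 8)*(n - 4)*(n - 3)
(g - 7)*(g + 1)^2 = g^3 - 5*g^2 - 13*g - 7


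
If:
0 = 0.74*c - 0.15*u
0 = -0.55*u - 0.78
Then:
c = -0.29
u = -1.42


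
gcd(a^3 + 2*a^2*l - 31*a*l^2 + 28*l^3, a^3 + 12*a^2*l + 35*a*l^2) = a + 7*l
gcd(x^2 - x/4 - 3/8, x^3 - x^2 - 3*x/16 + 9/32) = x^2 - x/4 - 3/8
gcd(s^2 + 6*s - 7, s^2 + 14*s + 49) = s + 7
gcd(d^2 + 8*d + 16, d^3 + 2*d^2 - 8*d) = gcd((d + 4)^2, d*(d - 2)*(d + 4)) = d + 4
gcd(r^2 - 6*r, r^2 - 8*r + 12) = r - 6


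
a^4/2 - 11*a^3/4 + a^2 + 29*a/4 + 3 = (a/2 + 1/4)*(a - 4)*(a - 3)*(a + 1)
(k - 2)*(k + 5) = k^2 + 3*k - 10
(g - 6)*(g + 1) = g^2 - 5*g - 6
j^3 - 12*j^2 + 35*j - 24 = (j - 8)*(j - 3)*(j - 1)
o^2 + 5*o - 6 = (o - 1)*(o + 6)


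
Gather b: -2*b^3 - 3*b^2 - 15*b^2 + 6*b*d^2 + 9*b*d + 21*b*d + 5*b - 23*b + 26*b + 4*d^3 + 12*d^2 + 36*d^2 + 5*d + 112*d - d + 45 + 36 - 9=-2*b^3 - 18*b^2 + b*(6*d^2 + 30*d + 8) + 4*d^3 + 48*d^2 + 116*d + 72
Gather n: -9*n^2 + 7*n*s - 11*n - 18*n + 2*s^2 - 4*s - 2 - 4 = -9*n^2 + n*(7*s - 29) + 2*s^2 - 4*s - 6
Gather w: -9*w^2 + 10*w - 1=-9*w^2 + 10*w - 1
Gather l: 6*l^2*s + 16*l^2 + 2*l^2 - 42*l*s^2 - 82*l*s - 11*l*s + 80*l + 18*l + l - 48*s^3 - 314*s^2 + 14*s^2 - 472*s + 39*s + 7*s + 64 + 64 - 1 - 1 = l^2*(6*s + 18) + l*(-42*s^2 - 93*s + 99) - 48*s^3 - 300*s^2 - 426*s + 126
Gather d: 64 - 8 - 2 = 54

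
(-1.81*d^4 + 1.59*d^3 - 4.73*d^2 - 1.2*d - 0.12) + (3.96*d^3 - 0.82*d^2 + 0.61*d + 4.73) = -1.81*d^4 + 5.55*d^3 - 5.55*d^2 - 0.59*d + 4.61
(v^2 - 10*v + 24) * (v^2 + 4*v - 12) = v^4 - 6*v^3 - 28*v^2 + 216*v - 288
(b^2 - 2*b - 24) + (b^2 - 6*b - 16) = 2*b^2 - 8*b - 40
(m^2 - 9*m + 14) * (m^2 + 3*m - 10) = m^4 - 6*m^3 - 23*m^2 + 132*m - 140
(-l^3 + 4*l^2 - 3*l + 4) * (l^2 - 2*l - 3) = -l^5 + 6*l^4 - 8*l^3 - 2*l^2 + l - 12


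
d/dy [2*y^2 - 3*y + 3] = 4*y - 3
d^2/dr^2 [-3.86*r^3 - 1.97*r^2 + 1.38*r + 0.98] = -23.16*r - 3.94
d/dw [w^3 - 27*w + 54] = 3*w^2 - 27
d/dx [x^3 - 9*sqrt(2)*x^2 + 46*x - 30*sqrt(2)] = 3*x^2 - 18*sqrt(2)*x + 46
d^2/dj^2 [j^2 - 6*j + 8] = 2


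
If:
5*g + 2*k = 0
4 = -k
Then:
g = 8/5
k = -4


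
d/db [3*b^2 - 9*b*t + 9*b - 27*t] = 6*b - 9*t + 9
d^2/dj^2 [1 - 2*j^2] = -4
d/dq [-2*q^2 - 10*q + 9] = -4*q - 10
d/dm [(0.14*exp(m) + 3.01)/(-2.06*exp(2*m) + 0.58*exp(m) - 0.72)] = (0.2884*exp(2*m) + 12.4012*exp(m) - 1.8466)*exp(m)/(4.2436*exp(4*m) - 2.3896*exp(3*m) + 3.3028*exp(2*m) - 0.8352*exp(m) + 0.5184)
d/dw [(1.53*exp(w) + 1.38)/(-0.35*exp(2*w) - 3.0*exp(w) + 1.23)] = (0.5355*exp(2*w) + 0.966*exp(w) + 6.0219)*exp(w)/(0.1225*exp(4*w) + 2.1*exp(3*w) + 8.139*exp(2*w) - 7.38*exp(w) + 1.5129)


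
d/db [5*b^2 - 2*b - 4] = 10*b - 2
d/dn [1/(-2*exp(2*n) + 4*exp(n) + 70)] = (exp(n) - 1)*exp(n)/(-exp(2*n) + 2*exp(n) + 35)^2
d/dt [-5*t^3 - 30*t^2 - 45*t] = -15*t^2 - 60*t - 45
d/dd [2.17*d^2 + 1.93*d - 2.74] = 4.34*d + 1.93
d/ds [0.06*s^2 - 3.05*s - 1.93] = 0.12*s - 3.05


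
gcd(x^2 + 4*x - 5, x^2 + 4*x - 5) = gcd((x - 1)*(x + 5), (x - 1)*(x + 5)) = x^2 + 4*x - 5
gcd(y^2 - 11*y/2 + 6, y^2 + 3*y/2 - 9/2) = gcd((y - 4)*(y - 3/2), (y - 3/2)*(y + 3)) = y - 3/2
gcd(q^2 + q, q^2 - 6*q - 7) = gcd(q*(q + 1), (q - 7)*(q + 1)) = q + 1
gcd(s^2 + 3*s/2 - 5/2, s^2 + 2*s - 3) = s - 1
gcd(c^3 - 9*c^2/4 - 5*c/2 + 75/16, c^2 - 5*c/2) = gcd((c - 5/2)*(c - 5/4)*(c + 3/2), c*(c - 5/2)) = c - 5/2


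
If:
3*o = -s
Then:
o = -s/3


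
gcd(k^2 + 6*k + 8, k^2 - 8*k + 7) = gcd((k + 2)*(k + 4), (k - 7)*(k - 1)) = 1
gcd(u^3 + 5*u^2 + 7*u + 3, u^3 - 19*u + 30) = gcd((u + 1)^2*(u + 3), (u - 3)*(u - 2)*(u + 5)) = 1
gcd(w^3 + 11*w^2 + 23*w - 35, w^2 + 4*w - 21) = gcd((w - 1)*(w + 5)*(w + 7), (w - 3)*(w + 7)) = w + 7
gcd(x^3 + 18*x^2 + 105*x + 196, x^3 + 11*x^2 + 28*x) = x^2 + 11*x + 28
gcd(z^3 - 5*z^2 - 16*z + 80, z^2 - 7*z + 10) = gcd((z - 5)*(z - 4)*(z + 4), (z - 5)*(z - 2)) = z - 5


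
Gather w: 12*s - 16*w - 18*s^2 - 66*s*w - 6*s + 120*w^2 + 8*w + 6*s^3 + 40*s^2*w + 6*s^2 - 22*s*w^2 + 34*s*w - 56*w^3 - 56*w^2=6*s^3 - 12*s^2 + 6*s - 56*w^3 + w^2*(64 - 22*s) + w*(40*s^2 - 32*s - 8)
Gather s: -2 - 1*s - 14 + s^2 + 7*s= s^2 + 6*s - 16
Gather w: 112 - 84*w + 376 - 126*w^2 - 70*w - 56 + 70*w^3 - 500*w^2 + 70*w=70*w^3 - 626*w^2 - 84*w + 432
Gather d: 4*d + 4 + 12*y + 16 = 4*d + 12*y + 20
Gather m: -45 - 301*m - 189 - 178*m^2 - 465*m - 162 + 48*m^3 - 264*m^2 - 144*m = 48*m^3 - 442*m^2 - 910*m - 396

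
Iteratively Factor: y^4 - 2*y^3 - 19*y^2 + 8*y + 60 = (y + 3)*(y^3 - 5*y^2 - 4*y + 20) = (y - 5)*(y + 3)*(y^2 - 4) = (y - 5)*(y - 2)*(y + 3)*(y + 2)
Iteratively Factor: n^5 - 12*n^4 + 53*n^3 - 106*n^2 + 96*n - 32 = (n - 1)*(n^4 - 11*n^3 + 42*n^2 - 64*n + 32) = (n - 4)*(n - 1)*(n^3 - 7*n^2 + 14*n - 8) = (n - 4)*(n - 1)^2*(n^2 - 6*n + 8) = (n - 4)^2*(n - 1)^2*(n - 2)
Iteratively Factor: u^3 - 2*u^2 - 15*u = (u + 3)*(u^2 - 5*u) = u*(u + 3)*(u - 5)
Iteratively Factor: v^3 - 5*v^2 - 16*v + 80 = (v + 4)*(v^2 - 9*v + 20) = (v - 5)*(v + 4)*(v - 4)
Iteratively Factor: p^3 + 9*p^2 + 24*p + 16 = (p + 1)*(p^2 + 8*p + 16) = (p + 1)*(p + 4)*(p + 4)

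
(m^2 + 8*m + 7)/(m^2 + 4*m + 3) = (m + 7)/(m + 3)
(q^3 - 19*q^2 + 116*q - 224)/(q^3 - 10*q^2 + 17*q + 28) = (q - 8)/(q + 1)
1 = 1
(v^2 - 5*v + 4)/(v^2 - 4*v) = (v - 1)/v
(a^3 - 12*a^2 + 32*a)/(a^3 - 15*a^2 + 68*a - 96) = a/(a - 3)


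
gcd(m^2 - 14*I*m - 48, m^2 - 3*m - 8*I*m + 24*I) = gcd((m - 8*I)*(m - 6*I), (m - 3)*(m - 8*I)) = m - 8*I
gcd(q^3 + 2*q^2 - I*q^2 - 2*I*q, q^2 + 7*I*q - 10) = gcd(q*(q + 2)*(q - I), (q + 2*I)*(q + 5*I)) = 1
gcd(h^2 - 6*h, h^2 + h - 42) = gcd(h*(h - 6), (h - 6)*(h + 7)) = h - 6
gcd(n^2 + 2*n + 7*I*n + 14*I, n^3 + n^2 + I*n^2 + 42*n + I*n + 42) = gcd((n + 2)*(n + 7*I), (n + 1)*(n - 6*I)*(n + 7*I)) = n + 7*I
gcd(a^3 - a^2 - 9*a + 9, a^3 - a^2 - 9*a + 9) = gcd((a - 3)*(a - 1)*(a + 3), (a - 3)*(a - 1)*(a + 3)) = a^3 - a^2 - 9*a + 9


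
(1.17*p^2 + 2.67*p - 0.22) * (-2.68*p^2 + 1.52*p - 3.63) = -3.1356*p^4 - 5.3772*p^3 + 0.4009*p^2 - 10.0265*p + 0.7986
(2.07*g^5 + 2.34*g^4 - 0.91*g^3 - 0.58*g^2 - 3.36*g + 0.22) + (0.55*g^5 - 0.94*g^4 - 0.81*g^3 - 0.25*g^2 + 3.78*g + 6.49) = 2.62*g^5 + 1.4*g^4 - 1.72*g^3 - 0.83*g^2 + 0.42*g + 6.71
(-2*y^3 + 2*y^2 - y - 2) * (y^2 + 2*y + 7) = -2*y^5 - 2*y^4 - 11*y^3 + 10*y^2 - 11*y - 14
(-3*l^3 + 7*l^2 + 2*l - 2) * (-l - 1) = 3*l^4 - 4*l^3 - 9*l^2 + 2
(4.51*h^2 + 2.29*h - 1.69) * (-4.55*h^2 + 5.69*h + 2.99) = -20.5205*h^4 + 15.2424*h^3 + 34.2045*h^2 - 2.769*h - 5.0531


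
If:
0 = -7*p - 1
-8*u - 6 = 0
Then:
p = -1/7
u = -3/4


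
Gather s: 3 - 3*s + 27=30 - 3*s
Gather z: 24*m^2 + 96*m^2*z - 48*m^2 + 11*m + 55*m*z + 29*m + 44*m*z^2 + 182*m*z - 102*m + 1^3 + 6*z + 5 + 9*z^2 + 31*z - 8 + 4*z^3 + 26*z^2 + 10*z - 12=-24*m^2 - 62*m + 4*z^3 + z^2*(44*m + 35) + z*(96*m^2 + 237*m + 47) - 14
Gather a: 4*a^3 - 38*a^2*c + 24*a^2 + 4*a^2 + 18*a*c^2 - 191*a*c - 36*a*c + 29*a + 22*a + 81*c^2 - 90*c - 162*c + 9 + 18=4*a^3 + a^2*(28 - 38*c) + a*(18*c^2 - 227*c + 51) + 81*c^2 - 252*c + 27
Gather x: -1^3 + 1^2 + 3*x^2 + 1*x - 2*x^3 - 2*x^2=-2*x^3 + x^2 + x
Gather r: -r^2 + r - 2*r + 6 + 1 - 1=-r^2 - r + 6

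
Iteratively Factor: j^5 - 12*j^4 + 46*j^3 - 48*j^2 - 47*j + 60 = (j - 5)*(j^4 - 7*j^3 + 11*j^2 + 7*j - 12) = (j - 5)*(j - 3)*(j^3 - 4*j^2 - j + 4) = (j - 5)*(j - 3)*(j + 1)*(j^2 - 5*j + 4) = (j - 5)*(j - 3)*(j - 1)*(j + 1)*(j - 4)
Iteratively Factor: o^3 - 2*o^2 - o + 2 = (o - 2)*(o^2 - 1) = (o - 2)*(o + 1)*(o - 1)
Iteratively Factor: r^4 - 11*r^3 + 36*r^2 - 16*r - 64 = (r + 1)*(r^3 - 12*r^2 + 48*r - 64) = (r - 4)*(r + 1)*(r^2 - 8*r + 16) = (r - 4)^2*(r + 1)*(r - 4)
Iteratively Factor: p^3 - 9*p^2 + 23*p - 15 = (p - 3)*(p^2 - 6*p + 5) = (p - 5)*(p - 3)*(p - 1)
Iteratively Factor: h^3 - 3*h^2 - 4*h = (h + 1)*(h^2 - 4*h) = h*(h + 1)*(h - 4)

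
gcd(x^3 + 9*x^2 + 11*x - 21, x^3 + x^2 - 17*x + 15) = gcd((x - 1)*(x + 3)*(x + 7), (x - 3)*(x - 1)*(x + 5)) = x - 1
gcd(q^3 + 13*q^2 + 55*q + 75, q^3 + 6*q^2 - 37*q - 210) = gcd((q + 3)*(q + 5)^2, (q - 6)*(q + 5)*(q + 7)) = q + 5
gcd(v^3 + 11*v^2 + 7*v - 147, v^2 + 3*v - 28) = v + 7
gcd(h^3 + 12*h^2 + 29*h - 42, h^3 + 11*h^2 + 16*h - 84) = h^2 + 13*h + 42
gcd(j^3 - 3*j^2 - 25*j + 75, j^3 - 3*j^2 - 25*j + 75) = j^3 - 3*j^2 - 25*j + 75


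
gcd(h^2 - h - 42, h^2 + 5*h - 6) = h + 6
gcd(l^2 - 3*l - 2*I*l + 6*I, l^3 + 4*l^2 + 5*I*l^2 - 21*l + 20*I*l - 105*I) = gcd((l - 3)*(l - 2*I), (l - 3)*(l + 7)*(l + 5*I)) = l - 3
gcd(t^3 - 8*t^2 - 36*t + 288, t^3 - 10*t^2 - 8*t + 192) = t^2 - 14*t + 48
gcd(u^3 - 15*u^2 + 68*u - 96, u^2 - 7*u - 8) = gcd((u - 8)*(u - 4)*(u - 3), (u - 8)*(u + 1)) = u - 8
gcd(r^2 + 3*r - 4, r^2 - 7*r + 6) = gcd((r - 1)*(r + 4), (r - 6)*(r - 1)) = r - 1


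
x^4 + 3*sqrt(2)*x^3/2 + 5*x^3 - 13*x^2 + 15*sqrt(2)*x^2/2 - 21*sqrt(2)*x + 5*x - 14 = (x - 2)*(x + 7)*(x + sqrt(2)/2)*(x + sqrt(2))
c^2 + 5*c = c*(c + 5)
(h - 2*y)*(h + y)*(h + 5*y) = h^3 + 4*h^2*y - 7*h*y^2 - 10*y^3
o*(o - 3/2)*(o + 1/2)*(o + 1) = o^4 - 7*o^2/4 - 3*o/4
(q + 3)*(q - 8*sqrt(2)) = q^2 - 8*sqrt(2)*q + 3*q - 24*sqrt(2)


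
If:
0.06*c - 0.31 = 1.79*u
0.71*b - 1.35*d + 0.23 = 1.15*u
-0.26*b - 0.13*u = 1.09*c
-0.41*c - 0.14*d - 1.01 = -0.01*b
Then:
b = 32.38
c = -7.67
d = 17.56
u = -0.43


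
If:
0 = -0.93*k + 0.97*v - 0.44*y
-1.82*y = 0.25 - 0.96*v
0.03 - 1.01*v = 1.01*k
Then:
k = 0.05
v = -0.02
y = -0.15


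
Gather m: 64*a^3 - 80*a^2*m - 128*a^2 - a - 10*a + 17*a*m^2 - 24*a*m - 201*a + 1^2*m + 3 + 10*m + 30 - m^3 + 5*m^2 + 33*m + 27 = 64*a^3 - 128*a^2 - 212*a - m^3 + m^2*(17*a + 5) + m*(-80*a^2 - 24*a + 44) + 60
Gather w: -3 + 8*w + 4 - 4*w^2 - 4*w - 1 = -4*w^2 + 4*w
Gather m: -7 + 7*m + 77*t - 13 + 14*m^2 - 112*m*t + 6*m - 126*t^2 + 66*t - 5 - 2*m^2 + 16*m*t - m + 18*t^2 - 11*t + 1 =12*m^2 + m*(12 - 96*t) - 108*t^2 + 132*t - 24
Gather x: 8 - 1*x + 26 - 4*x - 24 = 10 - 5*x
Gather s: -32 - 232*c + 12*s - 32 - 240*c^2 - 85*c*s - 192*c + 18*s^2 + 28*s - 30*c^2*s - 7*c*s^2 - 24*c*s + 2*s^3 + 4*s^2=-240*c^2 - 424*c + 2*s^3 + s^2*(22 - 7*c) + s*(-30*c^2 - 109*c + 40) - 64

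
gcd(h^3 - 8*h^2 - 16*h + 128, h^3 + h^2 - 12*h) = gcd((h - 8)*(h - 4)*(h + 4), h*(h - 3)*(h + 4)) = h + 4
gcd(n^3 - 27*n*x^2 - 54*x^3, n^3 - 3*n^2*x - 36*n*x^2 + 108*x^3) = -n + 6*x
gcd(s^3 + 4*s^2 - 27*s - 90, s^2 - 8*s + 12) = 1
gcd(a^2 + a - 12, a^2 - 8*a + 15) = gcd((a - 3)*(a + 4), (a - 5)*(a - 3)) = a - 3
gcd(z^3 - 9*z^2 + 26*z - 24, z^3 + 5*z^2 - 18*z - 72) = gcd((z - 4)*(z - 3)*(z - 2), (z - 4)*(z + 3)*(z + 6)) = z - 4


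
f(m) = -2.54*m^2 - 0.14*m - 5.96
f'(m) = -5.08*m - 0.14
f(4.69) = -62.49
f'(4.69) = -23.97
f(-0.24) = -6.07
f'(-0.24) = 1.08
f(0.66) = -7.16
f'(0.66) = -3.49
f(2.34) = -20.20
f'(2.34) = -12.03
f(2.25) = -19.13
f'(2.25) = -11.57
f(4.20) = -51.35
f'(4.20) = -21.48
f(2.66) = -24.30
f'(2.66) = -13.65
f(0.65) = -7.12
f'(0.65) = -3.44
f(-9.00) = -210.44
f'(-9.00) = 45.58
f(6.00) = -98.24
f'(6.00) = -30.62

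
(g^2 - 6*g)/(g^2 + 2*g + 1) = g*(g - 6)/(g^2 + 2*g + 1)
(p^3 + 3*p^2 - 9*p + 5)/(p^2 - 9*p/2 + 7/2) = 2*(p^2 + 4*p - 5)/(2*p - 7)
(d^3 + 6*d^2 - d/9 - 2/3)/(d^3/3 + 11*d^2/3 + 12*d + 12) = (9*d^2 - 1)/(3*(d^2 + 5*d + 6))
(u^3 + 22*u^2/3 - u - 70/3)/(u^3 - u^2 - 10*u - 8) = (3*u^2 + 16*u - 35)/(3*(u^2 - 3*u - 4))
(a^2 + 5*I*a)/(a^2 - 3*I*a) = (a + 5*I)/(a - 3*I)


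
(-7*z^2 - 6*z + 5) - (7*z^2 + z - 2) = -14*z^2 - 7*z + 7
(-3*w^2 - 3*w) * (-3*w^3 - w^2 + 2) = 9*w^5 + 12*w^4 + 3*w^3 - 6*w^2 - 6*w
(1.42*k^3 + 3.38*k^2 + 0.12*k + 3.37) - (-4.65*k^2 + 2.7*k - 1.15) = 1.42*k^3 + 8.03*k^2 - 2.58*k + 4.52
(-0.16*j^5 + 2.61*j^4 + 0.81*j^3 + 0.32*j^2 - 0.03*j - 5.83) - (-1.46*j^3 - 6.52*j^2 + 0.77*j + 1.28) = -0.16*j^5 + 2.61*j^4 + 2.27*j^3 + 6.84*j^2 - 0.8*j - 7.11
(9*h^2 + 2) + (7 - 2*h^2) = 7*h^2 + 9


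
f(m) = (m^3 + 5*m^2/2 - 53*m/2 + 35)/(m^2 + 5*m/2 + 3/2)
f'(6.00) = 1.17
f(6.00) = 3.47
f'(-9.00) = 1.77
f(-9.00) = -4.22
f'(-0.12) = -80.84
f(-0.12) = 31.47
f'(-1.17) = -2944.72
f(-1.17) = -1209.01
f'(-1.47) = 170541.72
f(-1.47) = -5402.89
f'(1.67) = -1.35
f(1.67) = 0.28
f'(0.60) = -13.30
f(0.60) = 6.02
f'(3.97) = 1.05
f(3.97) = 1.17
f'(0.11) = -41.85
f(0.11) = 17.97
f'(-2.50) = 99.00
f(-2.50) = 67.50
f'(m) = (-2*m - 5/2)*(m^3 + 5*m^2/2 - 53*m/2 + 35)/(m^2 + 5*m/2 + 3/2)^2 + (3*m^2 + 5*m - 53/2)/(m^2 + 5*m/2 + 3/2)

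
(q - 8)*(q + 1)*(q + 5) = q^3 - 2*q^2 - 43*q - 40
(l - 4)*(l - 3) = l^2 - 7*l + 12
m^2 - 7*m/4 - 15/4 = (m - 3)*(m + 5/4)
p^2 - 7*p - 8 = (p - 8)*(p + 1)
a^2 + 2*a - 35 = (a - 5)*(a + 7)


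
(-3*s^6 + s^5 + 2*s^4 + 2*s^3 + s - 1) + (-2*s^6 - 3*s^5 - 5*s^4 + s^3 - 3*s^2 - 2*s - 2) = -5*s^6 - 2*s^5 - 3*s^4 + 3*s^3 - 3*s^2 - s - 3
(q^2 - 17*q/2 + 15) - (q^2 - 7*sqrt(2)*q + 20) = -17*q/2 + 7*sqrt(2)*q - 5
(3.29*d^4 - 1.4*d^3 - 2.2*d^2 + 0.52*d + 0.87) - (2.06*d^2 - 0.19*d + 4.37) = 3.29*d^4 - 1.4*d^3 - 4.26*d^2 + 0.71*d - 3.5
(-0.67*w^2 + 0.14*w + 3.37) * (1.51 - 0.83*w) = 0.5561*w^3 - 1.1279*w^2 - 2.5857*w + 5.0887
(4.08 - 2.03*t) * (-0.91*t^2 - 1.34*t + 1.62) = 1.8473*t^3 - 0.9926*t^2 - 8.7558*t + 6.6096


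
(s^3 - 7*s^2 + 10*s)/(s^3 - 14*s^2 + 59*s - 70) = s/(s - 7)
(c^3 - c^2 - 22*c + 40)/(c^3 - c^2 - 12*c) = (c^2 + 3*c - 10)/(c*(c + 3))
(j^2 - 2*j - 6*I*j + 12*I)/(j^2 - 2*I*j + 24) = (j - 2)/(j + 4*I)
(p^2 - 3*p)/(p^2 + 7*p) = (p - 3)/(p + 7)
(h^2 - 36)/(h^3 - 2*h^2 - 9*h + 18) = (h^2 - 36)/(h^3 - 2*h^2 - 9*h + 18)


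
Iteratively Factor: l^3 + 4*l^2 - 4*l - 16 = (l + 2)*(l^2 + 2*l - 8) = (l + 2)*(l + 4)*(l - 2)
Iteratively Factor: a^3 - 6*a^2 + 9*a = (a - 3)*(a^2 - 3*a) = a*(a - 3)*(a - 3)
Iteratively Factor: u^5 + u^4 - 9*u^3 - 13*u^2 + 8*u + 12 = (u - 3)*(u^4 + 4*u^3 + 3*u^2 - 4*u - 4) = (u - 3)*(u + 1)*(u^3 + 3*u^2 - 4) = (u - 3)*(u - 1)*(u + 1)*(u^2 + 4*u + 4) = (u - 3)*(u - 1)*(u + 1)*(u + 2)*(u + 2)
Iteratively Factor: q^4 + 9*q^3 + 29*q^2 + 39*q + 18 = (q + 3)*(q^3 + 6*q^2 + 11*q + 6) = (q + 3)^2*(q^2 + 3*q + 2) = (q + 1)*(q + 3)^2*(q + 2)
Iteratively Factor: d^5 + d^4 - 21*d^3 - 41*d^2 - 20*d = (d - 5)*(d^4 + 6*d^3 + 9*d^2 + 4*d) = (d - 5)*(d + 1)*(d^3 + 5*d^2 + 4*d) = d*(d - 5)*(d + 1)*(d^2 + 5*d + 4) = d*(d - 5)*(d + 1)^2*(d + 4)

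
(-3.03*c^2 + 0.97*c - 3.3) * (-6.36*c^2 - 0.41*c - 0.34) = 19.2708*c^4 - 4.9269*c^3 + 21.6205*c^2 + 1.0232*c + 1.122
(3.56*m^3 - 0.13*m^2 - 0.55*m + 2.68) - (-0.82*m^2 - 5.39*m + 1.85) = 3.56*m^3 + 0.69*m^2 + 4.84*m + 0.83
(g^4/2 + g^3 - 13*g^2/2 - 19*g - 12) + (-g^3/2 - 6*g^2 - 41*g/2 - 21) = g^4/2 + g^3/2 - 25*g^2/2 - 79*g/2 - 33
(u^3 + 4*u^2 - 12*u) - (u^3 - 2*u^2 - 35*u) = 6*u^2 + 23*u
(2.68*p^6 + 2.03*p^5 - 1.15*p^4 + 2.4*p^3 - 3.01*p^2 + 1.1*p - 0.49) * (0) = 0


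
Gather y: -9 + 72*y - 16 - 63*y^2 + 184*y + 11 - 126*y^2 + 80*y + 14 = -189*y^2 + 336*y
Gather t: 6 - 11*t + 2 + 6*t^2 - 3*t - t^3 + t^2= -t^3 + 7*t^2 - 14*t + 8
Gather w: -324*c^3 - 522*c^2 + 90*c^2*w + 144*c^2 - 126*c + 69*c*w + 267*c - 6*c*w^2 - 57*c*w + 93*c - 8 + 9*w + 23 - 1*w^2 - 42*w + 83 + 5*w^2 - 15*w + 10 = -324*c^3 - 378*c^2 + 234*c + w^2*(4 - 6*c) + w*(90*c^2 + 12*c - 48) + 108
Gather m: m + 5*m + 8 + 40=6*m + 48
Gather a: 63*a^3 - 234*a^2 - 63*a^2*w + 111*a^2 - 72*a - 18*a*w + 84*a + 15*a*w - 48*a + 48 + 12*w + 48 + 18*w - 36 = 63*a^3 + a^2*(-63*w - 123) + a*(-3*w - 36) + 30*w + 60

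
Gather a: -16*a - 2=-16*a - 2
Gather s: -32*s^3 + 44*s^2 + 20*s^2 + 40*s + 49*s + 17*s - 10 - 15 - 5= -32*s^3 + 64*s^2 + 106*s - 30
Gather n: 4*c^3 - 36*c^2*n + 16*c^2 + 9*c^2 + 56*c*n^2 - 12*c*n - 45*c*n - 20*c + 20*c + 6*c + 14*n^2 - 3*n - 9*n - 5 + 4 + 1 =4*c^3 + 25*c^2 + 6*c + n^2*(56*c + 14) + n*(-36*c^2 - 57*c - 12)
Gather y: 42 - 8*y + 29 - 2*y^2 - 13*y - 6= -2*y^2 - 21*y + 65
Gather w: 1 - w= 1 - w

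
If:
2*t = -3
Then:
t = -3/2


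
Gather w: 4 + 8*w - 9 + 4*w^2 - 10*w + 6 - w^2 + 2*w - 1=3*w^2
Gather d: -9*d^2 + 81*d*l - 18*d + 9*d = -9*d^2 + d*(81*l - 9)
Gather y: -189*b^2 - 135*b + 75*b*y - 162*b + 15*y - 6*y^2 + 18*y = -189*b^2 - 297*b - 6*y^2 + y*(75*b + 33)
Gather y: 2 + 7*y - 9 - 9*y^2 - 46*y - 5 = -9*y^2 - 39*y - 12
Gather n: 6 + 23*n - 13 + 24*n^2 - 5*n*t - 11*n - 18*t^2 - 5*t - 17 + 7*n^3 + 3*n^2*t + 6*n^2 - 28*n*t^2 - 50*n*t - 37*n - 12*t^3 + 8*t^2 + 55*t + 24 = 7*n^3 + n^2*(3*t + 30) + n*(-28*t^2 - 55*t - 25) - 12*t^3 - 10*t^2 + 50*t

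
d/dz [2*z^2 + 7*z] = 4*z + 7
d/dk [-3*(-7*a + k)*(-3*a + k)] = 30*a - 6*k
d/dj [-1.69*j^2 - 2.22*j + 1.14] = -3.38*j - 2.22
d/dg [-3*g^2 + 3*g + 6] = 3 - 6*g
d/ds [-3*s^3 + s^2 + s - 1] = -9*s^2 + 2*s + 1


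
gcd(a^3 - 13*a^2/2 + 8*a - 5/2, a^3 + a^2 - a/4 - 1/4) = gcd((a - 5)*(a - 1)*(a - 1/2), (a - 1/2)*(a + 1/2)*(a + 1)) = a - 1/2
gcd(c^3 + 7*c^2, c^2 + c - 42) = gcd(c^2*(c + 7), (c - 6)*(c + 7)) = c + 7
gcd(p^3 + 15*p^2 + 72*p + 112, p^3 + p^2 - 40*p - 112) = p^2 + 8*p + 16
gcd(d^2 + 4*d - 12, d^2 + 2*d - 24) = d + 6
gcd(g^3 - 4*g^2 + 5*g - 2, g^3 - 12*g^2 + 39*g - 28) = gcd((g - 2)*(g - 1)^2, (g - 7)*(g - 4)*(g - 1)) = g - 1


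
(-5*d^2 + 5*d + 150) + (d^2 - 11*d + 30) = -4*d^2 - 6*d + 180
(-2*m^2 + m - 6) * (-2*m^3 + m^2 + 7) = 4*m^5 - 4*m^4 + 13*m^3 - 20*m^2 + 7*m - 42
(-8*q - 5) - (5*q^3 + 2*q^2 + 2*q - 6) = -5*q^3 - 2*q^2 - 10*q + 1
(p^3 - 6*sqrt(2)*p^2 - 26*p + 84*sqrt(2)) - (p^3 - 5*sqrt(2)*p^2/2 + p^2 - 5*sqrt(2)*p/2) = -7*sqrt(2)*p^2/2 - p^2 - 26*p + 5*sqrt(2)*p/2 + 84*sqrt(2)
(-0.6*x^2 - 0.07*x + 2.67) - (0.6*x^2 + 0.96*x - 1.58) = -1.2*x^2 - 1.03*x + 4.25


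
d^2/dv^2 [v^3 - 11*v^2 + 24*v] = 6*v - 22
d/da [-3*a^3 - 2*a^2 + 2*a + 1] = -9*a^2 - 4*a + 2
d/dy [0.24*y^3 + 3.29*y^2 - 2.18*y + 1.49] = 0.72*y^2 + 6.58*y - 2.18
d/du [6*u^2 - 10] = 12*u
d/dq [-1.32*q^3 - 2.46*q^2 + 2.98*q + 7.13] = -3.96*q^2 - 4.92*q + 2.98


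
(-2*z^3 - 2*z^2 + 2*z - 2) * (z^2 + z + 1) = -2*z^5 - 4*z^4 - 2*z^3 - 2*z^2 - 2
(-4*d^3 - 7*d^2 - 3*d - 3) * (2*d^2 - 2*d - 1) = -8*d^5 - 6*d^4 + 12*d^3 + 7*d^2 + 9*d + 3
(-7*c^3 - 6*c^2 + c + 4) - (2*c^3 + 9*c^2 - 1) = -9*c^3 - 15*c^2 + c + 5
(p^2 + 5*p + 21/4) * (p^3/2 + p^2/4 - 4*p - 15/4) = p^5/2 + 11*p^4/4 - p^3/8 - 359*p^2/16 - 159*p/4 - 315/16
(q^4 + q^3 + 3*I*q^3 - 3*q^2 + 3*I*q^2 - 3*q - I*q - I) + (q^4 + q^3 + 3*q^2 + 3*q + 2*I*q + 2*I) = 2*q^4 + 2*q^3 + 3*I*q^3 + 3*I*q^2 + I*q + I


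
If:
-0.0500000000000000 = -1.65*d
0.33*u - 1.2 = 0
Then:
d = 0.03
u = 3.64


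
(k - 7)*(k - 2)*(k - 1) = k^3 - 10*k^2 + 23*k - 14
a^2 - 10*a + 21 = (a - 7)*(a - 3)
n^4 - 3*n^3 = n^3*(n - 3)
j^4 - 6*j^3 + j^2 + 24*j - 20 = (j - 5)*(j - 2)*(j - 1)*(j + 2)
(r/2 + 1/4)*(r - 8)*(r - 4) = r^3/2 - 23*r^2/4 + 13*r + 8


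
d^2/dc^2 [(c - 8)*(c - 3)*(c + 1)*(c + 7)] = 12*c^2 - 18*c - 114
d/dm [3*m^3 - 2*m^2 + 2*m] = 9*m^2 - 4*m + 2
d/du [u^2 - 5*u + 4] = 2*u - 5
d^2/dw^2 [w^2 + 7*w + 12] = 2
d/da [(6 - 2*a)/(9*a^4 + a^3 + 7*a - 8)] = 2*(-9*a^4 - a^3 - 7*a + (a - 3)*(36*a^3 + 3*a^2 + 7) + 8)/(9*a^4 + a^3 + 7*a - 8)^2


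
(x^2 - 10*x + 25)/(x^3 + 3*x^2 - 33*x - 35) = (x - 5)/(x^2 + 8*x + 7)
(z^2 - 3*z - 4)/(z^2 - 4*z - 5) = (z - 4)/(z - 5)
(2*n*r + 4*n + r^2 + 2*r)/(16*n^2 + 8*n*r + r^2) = (2*n*r + 4*n + r^2 + 2*r)/(16*n^2 + 8*n*r + r^2)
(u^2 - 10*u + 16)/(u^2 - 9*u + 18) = (u^2 - 10*u + 16)/(u^2 - 9*u + 18)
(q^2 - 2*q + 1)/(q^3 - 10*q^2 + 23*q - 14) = (q - 1)/(q^2 - 9*q + 14)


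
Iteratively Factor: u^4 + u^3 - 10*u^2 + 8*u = (u)*(u^3 + u^2 - 10*u + 8) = u*(u - 2)*(u^2 + 3*u - 4) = u*(u - 2)*(u + 4)*(u - 1)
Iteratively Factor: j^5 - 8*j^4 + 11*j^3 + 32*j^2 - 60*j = (j - 5)*(j^4 - 3*j^3 - 4*j^2 + 12*j) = (j - 5)*(j + 2)*(j^3 - 5*j^2 + 6*j) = (j - 5)*(j - 2)*(j + 2)*(j^2 - 3*j) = (j - 5)*(j - 3)*(j - 2)*(j + 2)*(j)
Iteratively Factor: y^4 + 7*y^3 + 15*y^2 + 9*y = (y)*(y^3 + 7*y^2 + 15*y + 9) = y*(y + 1)*(y^2 + 6*y + 9) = y*(y + 1)*(y + 3)*(y + 3)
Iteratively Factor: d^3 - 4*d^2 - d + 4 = (d - 4)*(d^2 - 1) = (d - 4)*(d - 1)*(d + 1)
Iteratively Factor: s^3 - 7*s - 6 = (s - 3)*(s^2 + 3*s + 2) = (s - 3)*(s + 2)*(s + 1)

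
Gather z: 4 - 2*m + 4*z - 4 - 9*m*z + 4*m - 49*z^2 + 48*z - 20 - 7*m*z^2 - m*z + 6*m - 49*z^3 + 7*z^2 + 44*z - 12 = 8*m - 49*z^3 + z^2*(-7*m - 42) + z*(96 - 10*m) - 32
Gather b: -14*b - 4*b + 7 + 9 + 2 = 18 - 18*b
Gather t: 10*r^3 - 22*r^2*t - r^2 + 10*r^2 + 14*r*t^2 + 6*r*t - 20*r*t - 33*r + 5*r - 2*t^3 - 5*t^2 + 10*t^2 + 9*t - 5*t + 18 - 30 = 10*r^3 + 9*r^2 - 28*r - 2*t^3 + t^2*(14*r + 5) + t*(-22*r^2 - 14*r + 4) - 12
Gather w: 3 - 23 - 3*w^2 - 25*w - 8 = -3*w^2 - 25*w - 28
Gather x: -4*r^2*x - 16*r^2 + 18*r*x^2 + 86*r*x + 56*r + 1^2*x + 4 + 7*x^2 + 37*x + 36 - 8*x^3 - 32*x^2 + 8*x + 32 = -16*r^2 + 56*r - 8*x^3 + x^2*(18*r - 25) + x*(-4*r^2 + 86*r + 46) + 72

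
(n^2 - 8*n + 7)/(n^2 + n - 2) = (n - 7)/(n + 2)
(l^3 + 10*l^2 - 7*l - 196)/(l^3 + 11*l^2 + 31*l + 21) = (l^2 + 3*l - 28)/(l^2 + 4*l + 3)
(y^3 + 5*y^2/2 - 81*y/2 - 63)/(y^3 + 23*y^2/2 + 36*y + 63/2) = (y - 6)/(y + 3)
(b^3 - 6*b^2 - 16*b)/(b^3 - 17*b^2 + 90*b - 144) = b*(b + 2)/(b^2 - 9*b + 18)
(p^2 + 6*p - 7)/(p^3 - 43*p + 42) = 1/(p - 6)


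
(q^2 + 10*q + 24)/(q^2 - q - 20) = (q + 6)/(q - 5)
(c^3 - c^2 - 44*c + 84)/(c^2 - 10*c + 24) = (c^2 + 5*c - 14)/(c - 4)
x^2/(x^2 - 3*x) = x/(x - 3)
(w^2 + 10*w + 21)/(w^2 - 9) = (w + 7)/(w - 3)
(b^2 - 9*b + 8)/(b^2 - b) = (b - 8)/b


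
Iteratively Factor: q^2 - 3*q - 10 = (q + 2)*(q - 5)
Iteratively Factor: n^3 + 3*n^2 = (n)*(n^2 + 3*n) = n*(n + 3)*(n)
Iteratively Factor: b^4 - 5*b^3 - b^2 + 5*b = (b - 1)*(b^3 - 4*b^2 - 5*b) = (b - 5)*(b - 1)*(b^2 + b) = b*(b - 5)*(b - 1)*(b + 1)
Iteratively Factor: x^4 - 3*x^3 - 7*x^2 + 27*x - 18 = (x - 1)*(x^3 - 2*x^2 - 9*x + 18) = (x - 1)*(x + 3)*(x^2 - 5*x + 6) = (x - 2)*(x - 1)*(x + 3)*(x - 3)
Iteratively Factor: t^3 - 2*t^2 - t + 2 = (t + 1)*(t^2 - 3*t + 2) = (t - 1)*(t + 1)*(t - 2)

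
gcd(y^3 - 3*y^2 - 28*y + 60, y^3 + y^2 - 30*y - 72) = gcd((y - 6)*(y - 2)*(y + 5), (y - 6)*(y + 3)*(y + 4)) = y - 6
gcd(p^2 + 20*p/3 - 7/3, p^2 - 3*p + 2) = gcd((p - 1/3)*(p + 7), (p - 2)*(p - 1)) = 1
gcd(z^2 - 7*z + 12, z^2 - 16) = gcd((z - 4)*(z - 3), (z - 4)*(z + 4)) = z - 4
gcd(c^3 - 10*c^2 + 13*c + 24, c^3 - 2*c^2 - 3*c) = c^2 - 2*c - 3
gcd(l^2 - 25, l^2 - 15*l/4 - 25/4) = l - 5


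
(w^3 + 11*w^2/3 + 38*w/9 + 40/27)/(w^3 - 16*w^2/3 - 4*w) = (w^2 + 3*w + 20/9)/(w*(w - 6))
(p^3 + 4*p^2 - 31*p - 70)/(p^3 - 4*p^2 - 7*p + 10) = (p + 7)/(p - 1)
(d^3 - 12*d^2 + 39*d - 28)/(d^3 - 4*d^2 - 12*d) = (-d^3 + 12*d^2 - 39*d + 28)/(d*(-d^2 + 4*d + 12))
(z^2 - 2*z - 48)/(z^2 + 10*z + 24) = (z - 8)/(z + 4)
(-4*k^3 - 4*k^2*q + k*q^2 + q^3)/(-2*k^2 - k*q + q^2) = 2*k + q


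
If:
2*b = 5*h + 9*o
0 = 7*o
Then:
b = 5*h/2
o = 0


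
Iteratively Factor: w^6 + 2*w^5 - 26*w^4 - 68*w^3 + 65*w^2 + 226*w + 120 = (w + 1)*(w^5 + w^4 - 27*w^3 - 41*w^2 + 106*w + 120) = (w - 2)*(w + 1)*(w^4 + 3*w^3 - 21*w^2 - 83*w - 60) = (w - 2)*(w + 1)*(w + 4)*(w^3 - w^2 - 17*w - 15) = (w - 5)*(w - 2)*(w + 1)*(w + 4)*(w^2 + 4*w + 3) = (w - 5)*(w - 2)*(w + 1)^2*(w + 4)*(w + 3)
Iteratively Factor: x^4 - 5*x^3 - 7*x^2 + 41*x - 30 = (x - 1)*(x^3 - 4*x^2 - 11*x + 30) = (x - 1)*(x + 3)*(x^2 - 7*x + 10) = (x - 5)*(x - 1)*(x + 3)*(x - 2)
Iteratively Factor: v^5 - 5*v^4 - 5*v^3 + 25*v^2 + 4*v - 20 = (v + 2)*(v^4 - 7*v^3 + 9*v^2 + 7*v - 10) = (v - 1)*(v + 2)*(v^3 - 6*v^2 + 3*v + 10) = (v - 1)*(v + 1)*(v + 2)*(v^2 - 7*v + 10) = (v - 2)*(v - 1)*(v + 1)*(v + 2)*(v - 5)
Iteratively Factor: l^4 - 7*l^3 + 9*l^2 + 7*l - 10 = (l - 1)*(l^3 - 6*l^2 + 3*l + 10) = (l - 5)*(l - 1)*(l^2 - l - 2) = (l - 5)*(l - 1)*(l + 1)*(l - 2)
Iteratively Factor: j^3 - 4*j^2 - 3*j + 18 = (j - 3)*(j^2 - j - 6) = (j - 3)^2*(j + 2)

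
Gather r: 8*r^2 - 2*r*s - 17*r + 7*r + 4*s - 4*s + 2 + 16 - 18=8*r^2 + r*(-2*s - 10)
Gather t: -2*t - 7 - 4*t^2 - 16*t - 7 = -4*t^2 - 18*t - 14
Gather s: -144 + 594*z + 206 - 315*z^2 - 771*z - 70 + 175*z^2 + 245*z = -140*z^2 + 68*z - 8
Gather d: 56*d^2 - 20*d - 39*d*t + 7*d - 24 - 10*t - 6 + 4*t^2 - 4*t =56*d^2 + d*(-39*t - 13) + 4*t^2 - 14*t - 30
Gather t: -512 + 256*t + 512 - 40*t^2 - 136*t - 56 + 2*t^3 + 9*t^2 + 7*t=2*t^3 - 31*t^2 + 127*t - 56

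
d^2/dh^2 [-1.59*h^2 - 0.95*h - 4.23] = -3.18000000000000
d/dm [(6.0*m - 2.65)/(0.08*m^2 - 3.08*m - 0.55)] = (-0.48*m^2 + 0.423999999999999*m - 11.462)/(0.0064*m^4 - 0.4928*m^3 + 9.3984*m^2 + 3.388*m + 0.3025)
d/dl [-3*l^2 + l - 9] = 1 - 6*l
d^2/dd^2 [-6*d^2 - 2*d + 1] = -12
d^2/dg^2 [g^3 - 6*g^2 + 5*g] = 6*g - 12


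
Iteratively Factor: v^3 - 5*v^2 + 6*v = (v)*(v^2 - 5*v + 6) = v*(v - 3)*(v - 2)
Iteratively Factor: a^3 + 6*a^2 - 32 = (a + 4)*(a^2 + 2*a - 8) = (a - 2)*(a + 4)*(a + 4)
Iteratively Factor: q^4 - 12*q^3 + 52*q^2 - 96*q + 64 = (q - 4)*(q^3 - 8*q^2 + 20*q - 16) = (q - 4)*(q - 2)*(q^2 - 6*q + 8) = (q - 4)^2*(q - 2)*(q - 2)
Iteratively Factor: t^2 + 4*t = (t)*(t + 4)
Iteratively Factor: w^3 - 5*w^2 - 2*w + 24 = (w - 3)*(w^2 - 2*w - 8) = (w - 4)*(w - 3)*(w + 2)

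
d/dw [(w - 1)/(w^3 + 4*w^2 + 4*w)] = (-2*w^2 + 3*w + 2)/(w^2*(w^3 + 6*w^2 + 12*w + 8))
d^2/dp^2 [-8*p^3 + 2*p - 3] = -48*p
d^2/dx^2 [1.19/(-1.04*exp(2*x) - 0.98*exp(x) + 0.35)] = (-1.19*(2.08*exp(x) + 0.98)*(4.16*exp(x) + 1.96)*exp(x) + (4.9504*exp(x) + 1.1662)*(1.04*exp(2*x) + 0.98*exp(x) - 0.35))*exp(x)/(1.04*exp(2*x) + 0.98*exp(x) - 0.35)^3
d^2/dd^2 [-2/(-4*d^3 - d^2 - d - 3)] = 4*(-(12*d + 1)*(4*d^3 + d^2 + d + 3) + (12*d^2 + 2*d + 1)^2)/(4*d^3 + d^2 + d + 3)^3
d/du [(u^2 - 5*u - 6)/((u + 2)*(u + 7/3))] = 12*(7*u^2 + 16*u + 2)/(9*u^4 + 78*u^3 + 253*u^2 + 364*u + 196)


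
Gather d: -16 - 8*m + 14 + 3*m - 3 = -5*m - 5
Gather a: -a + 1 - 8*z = -a - 8*z + 1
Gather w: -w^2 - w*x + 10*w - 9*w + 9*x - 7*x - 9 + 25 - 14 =-w^2 + w*(1 - x) + 2*x + 2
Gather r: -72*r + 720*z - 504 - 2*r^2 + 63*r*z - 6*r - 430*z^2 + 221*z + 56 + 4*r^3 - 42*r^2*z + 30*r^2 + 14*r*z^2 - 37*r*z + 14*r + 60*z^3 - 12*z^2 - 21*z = 4*r^3 + r^2*(28 - 42*z) + r*(14*z^2 + 26*z - 64) + 60*z^3 - 442*z^2 + 920*z - 448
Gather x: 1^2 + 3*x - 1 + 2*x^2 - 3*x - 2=2*x^2 - 2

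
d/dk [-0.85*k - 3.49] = -0.850000000000000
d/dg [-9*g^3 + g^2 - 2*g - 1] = -27*g^2 + 2*g - 2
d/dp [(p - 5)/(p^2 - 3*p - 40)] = (p^2 - 3*p - (p - 5)*(2*p - 3) - 40)/(-p^2 + 3*p + 40)^2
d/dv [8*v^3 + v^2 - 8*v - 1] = 24*v^2 + 2*v - 8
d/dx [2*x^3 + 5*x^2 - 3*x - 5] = 6*x^2 + 10*x - 3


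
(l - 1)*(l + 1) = l^2 - 1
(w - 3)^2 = w^2 - 6*w + 9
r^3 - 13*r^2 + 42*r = r*(r - 7)*(r - 6)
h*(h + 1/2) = h^2 + h/2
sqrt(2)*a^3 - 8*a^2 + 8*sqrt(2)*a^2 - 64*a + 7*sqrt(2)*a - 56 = (a + 7)*(a - 4*sqrt(2))*(sqrt(2)*a + sqrt(2))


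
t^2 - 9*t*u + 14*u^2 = (t - 7*u)*(t - 2*u)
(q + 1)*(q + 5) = q^2 + 6*q + 5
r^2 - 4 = (r - 2)*(r + 2)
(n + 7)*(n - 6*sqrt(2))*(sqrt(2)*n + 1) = sqrt(2)*n^3 - 11*n^2 + 7*sqrt(2)*n^2 - 77*n - 6*sqrt(2)*n - 42*sqrt(2)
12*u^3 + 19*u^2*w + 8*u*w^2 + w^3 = (u + w)*(3*u + w)*(4*u + w)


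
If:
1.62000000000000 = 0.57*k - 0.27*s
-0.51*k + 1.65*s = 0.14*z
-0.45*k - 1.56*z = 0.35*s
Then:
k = 3.28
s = 0.91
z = -1.15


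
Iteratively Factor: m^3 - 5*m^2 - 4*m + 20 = (m - 2)*(m^2 - 3*m - 10) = (m - 5)*(m - 2)*(m + 2)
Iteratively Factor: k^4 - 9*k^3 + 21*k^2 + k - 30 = (k + 1)*(k^3 - 10*k^2 + 31*k - 30) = (k - 3)*(k + 1)*(k^2 - 7*k + 10) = (k - 5)*(k - 3)*(k + 1)*(k - 2)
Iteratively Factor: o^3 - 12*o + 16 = (o - 2)*(o^2 + 2*o - 8) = (o - 2)^2*(o + 4)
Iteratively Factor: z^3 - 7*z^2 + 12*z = (z - 4)*(z^2 - 3*z) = z*(z - 4)*(z - 3)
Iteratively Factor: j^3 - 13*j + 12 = (j - 3)*(j^2 + 3*j - 4) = (j - 3)*(j - 1)*(j + 4)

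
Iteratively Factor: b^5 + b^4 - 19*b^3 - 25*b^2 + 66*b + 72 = (b + 3)*(b^4 - 2*b^3 - 13*b^2 + 14*b + 24) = (b + 3)^2*(b^3 - 5*b^2 + 2*b + 8) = (b + 1)*(b + 3)^2*(b^2 - 6*b + 8) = (b - 4)*(b + 1)*(b + 3)^2*(b - 2)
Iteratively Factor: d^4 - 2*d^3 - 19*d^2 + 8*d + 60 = (d + 3)*(d^3 - 5*d^2 - 4*d + 20) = (d - 2)*(d + 3)*(d^2 - 3*d - 10) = (d - 5)*(d - 2)*(d + 3)*(d + 2)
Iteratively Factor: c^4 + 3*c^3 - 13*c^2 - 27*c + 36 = (c + 4)*(c^3 - c^2 - 9*c + 9) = (c - 3)*(c + 4)*(c^2 + 2*c - 3) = (c - 3)*(c - 1)*(c + 4)*(c + 3)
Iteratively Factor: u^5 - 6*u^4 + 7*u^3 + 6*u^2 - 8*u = (u - 1)*(u^4 - 5*u^3 + 2*u^2 + 8*u) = u*(u - 1)*(u^3 - 5*u^2 + 2*u + 8) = u*(u - 2)*(u - 1)*(u^2 - 3*u - 4) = u*(u - 2)*(u - 1)*(u + 1)*(u - 4)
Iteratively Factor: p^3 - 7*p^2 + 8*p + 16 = (p - 4)*(p^2 - 3*p - 4) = (p - 4)^2*(p + 1)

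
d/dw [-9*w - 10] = -9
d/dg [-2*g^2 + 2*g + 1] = 2 - 4*g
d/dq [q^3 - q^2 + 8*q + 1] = 3*q^2 - 2*q + 8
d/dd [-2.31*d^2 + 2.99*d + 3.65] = 2.99 - 4.62*d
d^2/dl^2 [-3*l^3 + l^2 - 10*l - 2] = 2 - 18*l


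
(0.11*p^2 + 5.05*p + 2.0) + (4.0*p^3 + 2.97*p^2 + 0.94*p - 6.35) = 4.0*p^3 + 3.08*p^2 + 5.99*p - 4.35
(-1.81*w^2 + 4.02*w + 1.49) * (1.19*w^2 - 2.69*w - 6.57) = -2.1539*w^4 + 9.6527*w^3 + 2.851*w^2 - 30.4195*w - 9.7893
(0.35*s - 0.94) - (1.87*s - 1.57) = 0.63 - 1.52*s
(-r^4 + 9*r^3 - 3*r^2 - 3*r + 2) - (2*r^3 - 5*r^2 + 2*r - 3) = -r^4 + 7*r^3 + 2*r^2 - 5*r + 5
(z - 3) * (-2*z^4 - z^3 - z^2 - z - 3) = -2*z^5 + 5*z^4 + 2*z^3 + 2*z^2 + 9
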